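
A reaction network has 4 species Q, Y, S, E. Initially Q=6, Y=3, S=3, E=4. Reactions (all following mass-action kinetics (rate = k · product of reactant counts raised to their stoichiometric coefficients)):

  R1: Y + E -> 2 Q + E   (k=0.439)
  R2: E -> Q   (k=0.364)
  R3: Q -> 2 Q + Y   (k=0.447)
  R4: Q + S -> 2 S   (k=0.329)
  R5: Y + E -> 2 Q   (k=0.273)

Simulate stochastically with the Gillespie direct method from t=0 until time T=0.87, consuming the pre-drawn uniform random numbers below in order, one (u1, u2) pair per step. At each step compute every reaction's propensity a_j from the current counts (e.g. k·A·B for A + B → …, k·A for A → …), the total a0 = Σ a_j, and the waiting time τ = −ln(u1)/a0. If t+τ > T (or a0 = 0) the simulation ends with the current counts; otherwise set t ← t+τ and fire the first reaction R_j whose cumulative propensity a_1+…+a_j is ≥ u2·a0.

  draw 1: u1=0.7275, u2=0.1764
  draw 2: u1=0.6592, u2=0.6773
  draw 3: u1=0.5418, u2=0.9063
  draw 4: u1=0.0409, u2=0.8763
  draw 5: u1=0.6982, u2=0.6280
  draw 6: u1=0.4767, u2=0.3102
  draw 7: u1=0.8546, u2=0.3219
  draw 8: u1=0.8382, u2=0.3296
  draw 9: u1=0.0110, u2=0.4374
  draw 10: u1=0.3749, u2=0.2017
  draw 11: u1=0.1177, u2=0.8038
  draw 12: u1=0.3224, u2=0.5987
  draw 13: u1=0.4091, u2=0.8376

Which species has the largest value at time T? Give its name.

t=0.000: Q=6 Y=3 S=3 E=4
Draw 1: a1=5.268, a2=1.456, a3=2.682, a4=5.922, a5=3.276, a0=18.604; τ=−ln(0.7275)/18.604=0.017 → t=0.017; u2·a0=0.1764·18.604=3.282 ≤ a1=5.268 → R1 fires; Q=8 Y=2 S=3 E=4
Draw 2: a1=3.512, a2=1.456, a3=3.576, a4=7.896, a5=2.184, a0=18.624; τ=−ln(0.6592)/18.624=0.022 → t=0.039; u2·a0=0.6773·18.624=12.614; a1+…+a3=8.544 < 12.614 ≤ a1+…+a4=16.440 → R4 fires; Q=7 Y=2 S=4 E=4
Draw 3: a1=3.512, a2=1.456, a3=3.129, a4=9.212, a5=2.184, a0=19.493; τ=−ln(0.5418)/19.493=0.031 → t=0.071; u2·a0=0.9063·19.493=17.667; a1+…+a4=17.309 < 17.667 ≤ a1+…+a5=19.493 → R5 fires; Q=9 Y=1 S=4 E=3
Draw 4: a1=1.317, a2=1.092, a3=4.023, a4=11.844, a5=0.819, a0=19.095; τ=−ln(0.0409)/19.095=0.167 → t=0.238; u2·a0=0.8763·19.095=16.733; a1+…+a3=6.432 < 16.733 ≤ a1+…+a4=18.276 → R4 fires; Q=8 Y=1 S=5 E=3
Draw 5: a1=1.317, a2=1.092, a3=3.576, a4=13.160, a5=0.819, a0=19.964; τ=−ln(0.6982)/19.964=0.018 → t=0.256; u2·a0=0.6280·19.964=12.537; a1+…+a3=5.985 < 12.537 ≤ a1+…+a4=19.145 → R4 fires; Q=7 Y=1 S=6 E=3
Draw 6: a1=1.317, a2=1.092, a3=3.129, a4=13.818, a5=0.819, a0=20.175; τ=−ln(0.4767)/20.175=0.037 → t=0.293; u2·a0=0.3102·20.175=6.258; a1+…+a3=5.538 < 6.258 ≤ a1+…+a4=19.356 → R4 fires; Q=6 Y=1 S=7 E=3
Draw 7: a1=1.317, a2=1.092, a3=2.682, a4=13.818, a5=0.819, a0=19.728; τ=−ln(0.8546)/19.728=0.008 → t=0.301; u2·a0=0.3219·19.728=6.350; a1+…+a3=5.091 < 6.350 ≤ a1+…+a4=18.909 → R4 fires; Q=5 Y=1 S=8 E=3
Draw 8: a1=1.317, a2=1.092, a3=2.235, a4=13.160, a5=0.819, a0=18.623; τ=−ln(0.8382)/18.623=0.009 → t=0.310; u2·a0=0.3296·18.623=6.138; a1+…+a3=4.644 < 6.138 ≤ a1+…+a4=17.804 → R4 fires; Q=4 Y=1 S=9 E=3
Draw 9: a1=1.317, a2=1.092, a3=1.788, a4=11.844, a5=0.819, a0=16.860; τ=−ln(0.0110)/16.860=0.267 → t=0.578; u2·a0=0.4374·16.860=7.375; a1+…+a3=4.197 < 7.375 ≤ a1+…+a4=16.041 → R4 fires; Q=3 Y=1 S=10 E=3
Draw 10: a1=1.317, a2=1.092, a3=1.341, a4=9.870, a5=0.819, a0=14.439; τ=−ln(0.3749)/14.439=0.068 → t=0.646; u2·a0=0.2017·14.439=2.912; a1+a2=2.409 < 2.912 ≤ a1+…+a3=3.750 → R3 fires; Q=4 Y=2 S=10 E=3
Draw 11: a1=2.634, a2=1.092, a3=1.788, a4=13.160, a5=1.638, a0=20.312; τ=−ln(0.1177)/20.312=0.105 → t=0.751; u2·a0=0.8038·20.312=16.327; a1+…+a3=5.514 < 16.327 ≤ a1+…+a4=18.674 → R4 fires; Q=3 Y=2 S=11 E=3
Draw 12: a1=2.634, a2=1.092, a3=1.341, a4=10.857, a5=1.638, a0=17.562; τ=−ln(0.3224)/17.562=0.064 → t=0.816; u2·a0=0.5987·17.562=10.514; a1+…+a3=5.067 < 10.514 ≤ a1+…+a4=15.924 → R4 fires; Q=2 Y=2 S=12 E=3
Draw 13: a1=2.634, a2=1.092, a3=0.894, a4=7.896, a5=1.638, a0=14.154; τ=−ln(0.4091)/14.154=0.063 → t=0.879 > T=0.87: stop.
At T=0.87: Q=2 Y=2 S=12 E=3; the largest is S.

Dominant species at T: S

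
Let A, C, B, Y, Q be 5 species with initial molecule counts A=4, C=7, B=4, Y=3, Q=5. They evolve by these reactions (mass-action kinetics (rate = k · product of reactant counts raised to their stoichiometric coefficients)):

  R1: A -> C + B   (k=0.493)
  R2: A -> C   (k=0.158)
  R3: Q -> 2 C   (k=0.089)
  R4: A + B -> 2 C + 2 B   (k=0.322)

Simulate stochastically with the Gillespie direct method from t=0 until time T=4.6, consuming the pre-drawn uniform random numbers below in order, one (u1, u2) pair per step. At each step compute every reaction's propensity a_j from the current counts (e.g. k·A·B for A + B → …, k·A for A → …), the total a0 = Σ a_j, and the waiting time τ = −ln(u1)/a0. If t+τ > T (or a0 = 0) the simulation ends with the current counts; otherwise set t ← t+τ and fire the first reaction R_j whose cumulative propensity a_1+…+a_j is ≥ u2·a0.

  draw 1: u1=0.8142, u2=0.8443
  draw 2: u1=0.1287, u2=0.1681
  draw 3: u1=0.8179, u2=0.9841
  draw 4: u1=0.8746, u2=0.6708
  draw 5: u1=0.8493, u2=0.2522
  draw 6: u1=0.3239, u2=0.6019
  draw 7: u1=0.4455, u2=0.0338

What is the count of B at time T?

B at T = 8

t=0.000: A=4 C=7 B=4 Y=3 Q=5
Draw 1: a1=1.972, a2=0.632, a3=0.445, a4=5.152, a0=8.201; τ=−ln(0.8142)/8.201=0.025 → t=0.025; u2·a0=0.8443·8.201=6.924; a1+…+a3=3.049 < 6.924 ≤ a1+…+a4=8.201 → R4 fires; A=3 C=9 B=5 Y=3 Q=5
Draw 2: a1=1.479, a2=0.474, a3=0.445, a4=4.830, a0=7.228; τ=−ln(0.1287)/7.228=0.284 → t=0.309; u2·a0=0.1681·7.228=1.215 ≤ a1=1.479 → R1 fires; A=2 C=10 B=6 Y=3 Q=5
Draw 3: a1=0.986, a2=0.316, a3=0.445, a4=3.864, a0=5.611; τ=−ln(0.8179)/5.611=0.036 → t=0.345; u2·a0=0.9841·5.611=5.522; a1+…+a3=1.747 < 5.522 ≤ a1+…+a4=5.611 → R4 fires; A=1 C=12 B=7 Y=3 Q=5
Draw 4: a1=0.493, a2=0.158, a3=0.445, a4=2.254, a0=3.350; τ=−ln(0.8746)/3.350=0.040 → t=0.385; u2·a0=0.6708·3.350=2.247; a1+…+a3=1.096 < 2.247 ≤ a1+…+a4=3.350 → R4 fires; A=0 C=14 B=8 Y=3 Q=5
Draw 5: a1=0.000, a2=0.000, a3=0.445, a4=0.000, a0=0.445; τ=−ln(0.8493)/0.445=0.367 → t=0.752; u2·a0=0.2522·0.445=0.112; a1+a2=0.000 < 0.112 ≤ a1+…+a3=0.445 → R3 fires; A=0 C=16 B=8 Y=3 Q=4
Draw 6: a1=0.000, a2=0.000, a3=0.356, a4=0.000, a0=0.356; τ=−ln(0.3239)/0.356=3.167 → t=3.918; u2·a0=0.6019·0.356=0.214; a1+a2=0.000 < 0.214 ≤ a1+…+a3=0.356 → R3 fires; A=0 C=18 B=8 Y=3 Q=3
Draw 7: a1=0.000, a2=0.000, a3=0.267, a4=0.000, a0=0.267; τ=−ln(0.4455)/0.267=3.028 → t=6.947 > T=4.6: stop.
Read off B at T=4.6: 8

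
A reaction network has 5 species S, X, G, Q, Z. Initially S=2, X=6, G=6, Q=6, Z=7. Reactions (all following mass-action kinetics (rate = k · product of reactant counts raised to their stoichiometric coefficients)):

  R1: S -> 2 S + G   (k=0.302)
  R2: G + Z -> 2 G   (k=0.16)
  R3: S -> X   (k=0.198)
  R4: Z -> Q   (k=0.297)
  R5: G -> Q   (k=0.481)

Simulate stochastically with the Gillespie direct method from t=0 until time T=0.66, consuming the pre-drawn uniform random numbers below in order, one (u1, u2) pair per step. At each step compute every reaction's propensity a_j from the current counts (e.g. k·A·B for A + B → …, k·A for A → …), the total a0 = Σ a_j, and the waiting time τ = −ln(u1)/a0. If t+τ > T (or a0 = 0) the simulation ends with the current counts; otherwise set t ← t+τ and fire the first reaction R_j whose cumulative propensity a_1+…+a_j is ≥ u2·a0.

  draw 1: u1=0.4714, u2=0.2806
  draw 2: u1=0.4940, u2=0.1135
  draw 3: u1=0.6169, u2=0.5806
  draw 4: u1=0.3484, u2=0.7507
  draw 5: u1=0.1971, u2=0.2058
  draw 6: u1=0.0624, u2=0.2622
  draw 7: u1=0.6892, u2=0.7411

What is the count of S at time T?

S at T = 1

t=0.000: S=2 X=6 G=6 Q=6 Z=7
Draw 1: a1=0.604, a2=6.720, a3=0.396, a4=2.079, a5=2.886, a0=12.685; τ=−ln(0.4714)/12.685=0.059 → t=0.059; u2·a0=0.2806·12.685=3.559; a1=0.604 < 3.559 ≤ a1+a2=7.324 → R2 fires; S=2 X=6 G=7 Q=6 Z=6
Draw 2: a1=0.604, a2=6.720, a3=0.396, a4=1.782, a5=3.367, a0=12.869; τ=−ln(0.4940)/12.869=0.055 → t=0.114; u2·a0=0.1135·12.869=1.461; a1=0.604 < 1.461 ≤ a1+a2=7.324 → R2 fires; S=2 X=6 G=8 Q=6 Z=5
Draw 3: a1=0.604, a2=6.400, a3=0.396, a4=1.485, a5=3.848, a0=12.733; τ=−ln(0.6169)/12.733=0.038 → t=0.152; u2·a0=0.5806·12.733=7.393; a1+a2=7.004 < 7.393 ≤ a1+…+a3=7.400 → R3 fires; S=1 X=7 G=8 Q=6 Z=5
Draw 4: a1=0.302, a2=6.400, a3=0.198, a4=1.485, a5=3.848, a0=12.233; τ=−ln(0.3484)/12.233=0.086 → t=0.238; u2·a0=0.7507·12.233=9.183; a1+…+a4=8.385 < 9.183 ≤ a1+…+a5=12.233 → R5 fires; S=1 X=7 G=7 Q=7 Z=5
Draw 5: a1=0.302, a2=5.600, a3=0.198, a4=1.485, a5=3.367, a0=10.952; τ=−ln(0.1971)/10.952=0.148 → t=0.387; u2·a0=0.2058·10.952=2.254; a1=0.302 < 2.254 ≤ a1+a2=5.902 → R2 fires; S=1 X=7 G=8 Q=7 Z=4
Draw 6: a1=0.302, a2=5.120, a3=0.198, a4=1.188, a5=3.848, a0=10.656; τ=−ln(0.0624)/10.656=0.260 → t=0.647; u2·a0=0.2622·10.656=2.794; a1=0.302 < 2.794 ≤ a1+a2=5.422 → R2 fires; S=1 X=7 G=9 Q=7 Z=3
Draw 7: a1=0.302, a2=4.320, a3=0.198, a4=0.891, a5=4.329, a0=10.040; τ=−ln(0.6892)/10.040=0.037 → t=0.684 > T=0.66: stop.
Read off S at T=0.66: 1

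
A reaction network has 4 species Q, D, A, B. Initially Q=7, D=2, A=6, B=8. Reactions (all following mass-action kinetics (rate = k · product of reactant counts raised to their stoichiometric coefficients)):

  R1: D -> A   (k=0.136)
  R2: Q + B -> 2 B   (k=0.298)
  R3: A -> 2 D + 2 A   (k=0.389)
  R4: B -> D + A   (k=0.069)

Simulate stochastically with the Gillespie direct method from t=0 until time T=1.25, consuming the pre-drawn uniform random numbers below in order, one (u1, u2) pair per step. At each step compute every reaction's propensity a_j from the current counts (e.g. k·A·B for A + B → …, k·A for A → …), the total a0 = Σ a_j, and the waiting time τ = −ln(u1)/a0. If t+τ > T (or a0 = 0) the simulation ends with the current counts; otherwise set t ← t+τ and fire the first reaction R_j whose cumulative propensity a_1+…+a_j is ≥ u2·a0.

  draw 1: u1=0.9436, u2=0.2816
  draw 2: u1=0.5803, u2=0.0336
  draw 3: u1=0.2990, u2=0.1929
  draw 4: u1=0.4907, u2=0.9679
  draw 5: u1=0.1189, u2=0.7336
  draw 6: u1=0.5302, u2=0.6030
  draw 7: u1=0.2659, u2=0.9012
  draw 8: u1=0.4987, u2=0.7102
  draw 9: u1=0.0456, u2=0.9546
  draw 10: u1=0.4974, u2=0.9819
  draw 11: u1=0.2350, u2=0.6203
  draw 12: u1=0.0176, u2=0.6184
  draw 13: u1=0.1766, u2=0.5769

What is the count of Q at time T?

Q at T = 2

t=0.000: Q=7 D=2 A=6 B=8
Draw 1: a1=0.272, a2=16.688, a3=2.334, a4=0.552, a0=19.846; τ=−ln(0.9436)/19.846=0.003 → t=0.003; u2·a0=0.2816·19.846=5.589; a1=0.272 < 5.589 ≤ a1+a2=16.960 → R2 fires; Q=6 D=2 A=6 B=9
Draw 2: a1=0.272, a2=16.092, a3=2.334, a4=0.621, a0=19.319; τ=−ln(0.5803)/19.319=0.028 → t=0.031; u2·a0=0.0336·19.319=0.649; a1=0.272 < 0.649 ≤ a1+a2=16.364 → R2 fires; Q=5 D=2 A=6 B=10
Draw 3: a1=0.272, a2=14.900, a3=2.334, a4=0.690, a0=18.196; τ=−ln(0.2990)/18.196=0.066 → t=0.097; u2·a0=0.1929·18.196=3.510; a1=0.272 < 3.510 ≤ a1+a2=15.172 → R2 fires; Q=4 D=2 A=6 B=11
Draw 4: a1=0.272, a2=13.112, a3=2.334, a4=0.759, a0=16.477; τ=−ln(0.4907)/16.477=0.043 → t=0.141; u2·a0=0.9679·16.477=15.948; a1+…+a3=15.718 < 15.948 ≤ a1+…+a4=16.477 → R4 fires; Q=4 D=3 A=7 B=10
Draw 5: a1=0.408, a2=11.920, a3=2.723, a4=0.690, a0=15.741; τ=−ln(0.1189)/15.741=0.135 → t=0.276; u2·a0=0.7336·15.741=11.548; a1=0.408 < 11.548 ≤ a1+a2=12.328 → R2 fires; Q=3 D=3 A=7 B=11
Draw 6: a1=0.408, a2=9.834, a3=2.723, a4=0.759, a0=13.724; τ=−ln(0.5302)/13.724=0.046 → t=0.322; u2·a0=0.6030·13.724=8.276; a1=0.408 < 8.276 ≤ a1+a2=10.242 → R2 fires; Q=2 D=3 A=7 B=12
Draw 7: a1=0.408, a2=7.152, a3=2.723, a4=0.828, a0=11.111; τ=−ln(0.2659)/11.111=0.119 → t=0.441; u2·a0=0.9012·11.111=10.013; a1+a2=7.560 < 10.013 ≤ a1+…+a3=10.283 → R3 fires; Q=2 D=5 A=8 B=12
Draw 8: a1=0.680, a2=7.152, a3=3.112, a4=0.828, a0=11.772; τ=−ln(0.4987)/11.772=0.059 → t=0.500; u2·a0=0.7102·11.772=8.360; a1+a2=7.832 < 8.360 ≤ a1+…+a3=10.944 → R3 fires; Q=2 D=7 A=9 B=12
Draw 9: a1=0.952, a2=7.152, a3=3.501, a4=0.828, a0=12.433; τ=−ln(0.0456)/12.433=0.248 → t=0.749; u2·a0=0.9546·12.433=11.869; a1+…+a3=11.605 < 11.869 ≤ a1+…+a4=12.433 → R4 fires; Q=2 D=8 A=10 B=11
Draw 10: a1=1.088, a2=6.556, a3=3.890, a4=0.759, a0=12.293; τ=−ln(0.4974)/12.293=0.057 → t=0.806; u2·a0=0.9819·12.293=12.070; a1+…+a3=11.534 < 12.070 ≤ a1+…+a4=12.293 → R4 fires; Q=2 D=9 A=11 B=10
Draw 11: a1=1.224, a2=5.960, a3=4.279, a4=0.690, a0=12.153; τ=−ln(0.2350)/12.153=0.119 → t=0.925; u2·a0=0.6203·12.153=7.539; a1+a2=7.184 < 7.539 ≤ a1+…+a3=11.463 → R3 fires; Q=2 D=11 A=12 B=10
Draw 12: a1=1.496, a2=5.960, a3=4.668, a4=0.690, a0=12.814; τ=−ln(0.0176)/12.814=0.315 → t=1.240; u2·a0=0.6184·12.814=7.924; a1+a2=7.456 < 7.924 ≤ a1+…+a3=12.124 → R3 fires; Q=2 D=13 A=13 B=10
Draw 13: a1=1.768, a2=5.960, a3=5.057, a4=0.690, a0=13.475; τ=−ln(0.1766)/13.475=0.129 → t=1.369 > T=1.25: stop.
Read off Q at T=1.25: 2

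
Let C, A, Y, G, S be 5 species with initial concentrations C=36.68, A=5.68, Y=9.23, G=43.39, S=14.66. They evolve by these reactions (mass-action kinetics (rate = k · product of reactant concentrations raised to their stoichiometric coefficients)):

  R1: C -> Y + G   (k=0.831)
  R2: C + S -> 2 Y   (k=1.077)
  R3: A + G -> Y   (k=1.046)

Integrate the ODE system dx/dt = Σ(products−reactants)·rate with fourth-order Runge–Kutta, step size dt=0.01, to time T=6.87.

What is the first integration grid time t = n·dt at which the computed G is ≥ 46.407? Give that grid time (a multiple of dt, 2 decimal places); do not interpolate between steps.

Threshold first reached at t = 0.59

RK4 with dt=0.01: 687 steps to T=6.87. Trajectory (selected grid times):
t=0.00: C=36.68 A=5.68 Y=9.23 G=43.39 S=14.66
t=0.58: C=13.34 A=0.00 Y=52.91 G=46.39 S=0.00
t=0.59: C=13.23 A=0.00 Y=53.02 G=46.50 S=0.00
t=0.76: C=11.48 A=0.00 Y=54.77 G=48.25 S=0.00
t=1.53: C=6.06 A=0.00 Y=60.19 G=53.67 S=0.00
t=2.29: C=3.22 A=0.00 Y=63.03 G=56.51 S=0.00
t=3.05: C=1.71 A=0.00 Y=64.54 G=58.02 S=0.00
t=3.82: C=0.90 A=0.00 Y=65.35 G=58.83 S=0.00
t=4.58: C=0.48 A=0.00 Y=65.77 G=59.25 S=0.00
t=5.34: C=0.26 A=0.00 Y=65.99 G=59.47 S=0.00
t=6.11: C=0.13 A=0.00 Y=66.12 G=59.60 S=0.00
t=6.87: C=0.07 A=0.00 Y=66.18 G=59.66 S=0.00
G(0.58)=46.393 < 46.407 but G(0.59)=46.503 ≥ 46.407, so the first grid time is t=0.59.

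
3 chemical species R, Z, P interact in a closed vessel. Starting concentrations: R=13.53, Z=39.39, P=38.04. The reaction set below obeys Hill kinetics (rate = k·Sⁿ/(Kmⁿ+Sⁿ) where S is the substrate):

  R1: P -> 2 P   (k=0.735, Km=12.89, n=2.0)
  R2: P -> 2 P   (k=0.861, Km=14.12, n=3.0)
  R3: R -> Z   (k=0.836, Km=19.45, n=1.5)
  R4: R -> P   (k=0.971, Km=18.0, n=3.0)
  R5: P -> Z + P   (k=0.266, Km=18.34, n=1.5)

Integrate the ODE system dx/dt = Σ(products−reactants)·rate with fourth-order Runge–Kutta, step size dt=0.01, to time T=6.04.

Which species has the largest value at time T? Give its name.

Dominant species at T: P

RK4 with dt=0.01: 604 steps to T=6.04. Trajectory (selected grid times):
t=0.00: R=13.53 Z=39.39 P=38.04
t=0.67: R=13.14 Z=39.73 P=39.22
t=1.34: R=12.77 Z=40.06 P=40.40
t=2.01: R=12.41 Z=40.39 P=41.56
t=2.68: R=12.07 Z=40.71 P=42.73
t=3.36: R=11.73 Z=41.04 P=43.90
t=4.03: R=11.42 Z=41.36 P=45.05
t=4.70: R=11.12 Z=41.67 P=46.19
t=5.37: R=10.83 Z=41.98 P=47.33
t=6.04: R=10.56 Z=42.29 P=48.47
At T=6.04: R=10.56 Z=42.29 P=48.47; the largest is P.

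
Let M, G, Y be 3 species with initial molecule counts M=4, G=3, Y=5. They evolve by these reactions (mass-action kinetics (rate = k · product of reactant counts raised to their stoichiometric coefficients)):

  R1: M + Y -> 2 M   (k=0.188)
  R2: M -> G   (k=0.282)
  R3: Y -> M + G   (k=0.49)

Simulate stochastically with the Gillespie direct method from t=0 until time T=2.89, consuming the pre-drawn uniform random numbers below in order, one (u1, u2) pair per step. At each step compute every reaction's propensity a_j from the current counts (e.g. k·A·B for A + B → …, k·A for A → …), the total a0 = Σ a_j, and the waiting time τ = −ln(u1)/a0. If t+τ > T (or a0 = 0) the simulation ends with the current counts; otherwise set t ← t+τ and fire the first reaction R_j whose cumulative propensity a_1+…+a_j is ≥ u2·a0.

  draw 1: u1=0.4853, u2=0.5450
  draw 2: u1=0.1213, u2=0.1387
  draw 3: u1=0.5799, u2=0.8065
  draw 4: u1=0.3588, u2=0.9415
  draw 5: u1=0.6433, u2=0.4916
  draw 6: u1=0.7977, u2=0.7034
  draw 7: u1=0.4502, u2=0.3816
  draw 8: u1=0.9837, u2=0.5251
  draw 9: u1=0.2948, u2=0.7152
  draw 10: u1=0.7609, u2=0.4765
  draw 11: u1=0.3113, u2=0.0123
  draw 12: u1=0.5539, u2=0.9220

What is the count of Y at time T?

Y at T = 0

t=0.000: M=4 G=3 Y=5
Draw 1: a1=3.760, a2=1.128, a3=2.450, a0=7.338; τ=−ln(0.4853)/7.338=0.099 → t=0.099; u2·a0=0.5450·7.338=3.999; a1=3.760 < 3.999 ≤ a1+a2=4.888 → R2 fires; M=3 G=4 Y=5
Draw 2: a1=2.820, a2=0.846, a3=2.450, a0=6.116; τ=−ln(0.1213)/6.116=0.345 → t=0.443; u2·a0=0.1387·6.116=0.848 ≤ a1=2.820 → R1 fires; M=4 G=4 Y=4
Draw 3: a1=3.008, a2=1.128, a3=1.960, a0=6.096; τ=−ln(0.5799)/6.096=0.089 → t=0.533; u2·a0=0.8065·6.096=4.916; a1+a2=4.136 < 4.916 ≤ a1+…+a3=6.096 → R3 fires; M=5 G=5 Y=3
Draw 4: a1=2.820, a2=1.410, a3=1.470, a0=5.700; τ=−ln(0.3588)/5.700=0.180 → t=0.713; u2·a0=0.9415·5.700=5.367; a1+a2=4.230 < 5.367 ≤ a1+…+a3=5.700 → R3 fires; M=6 G=6 Y=2
Draw 5: a1=2.256, a2=1.692, a3=0.980, a0=4.928; τ=−ln(0.6433)/4.928=0.090 → t=0.802; u2·a0=0.4916·4.928=2.423; a1=2.256 < 2.423 ≤ a1+a2=3.948 → R2 fires; M=5 G=7 Y=2
Draw 6: a1=1.880, a2=1.410, a3=0.980, a0=4.270; τ=−ln(0.7977)/4.270=0.053 → t=0.855; u2·a0=0.7034·4.270=3.004; a1=1.880 < 3.004 ≤ a1+a2=3.290 → R2 fires; M=4 G=8 Y=2
Draw 7: a1=1.504, a2=1.128, a3=0.980, a0=3.612; τ=−ln(0.4502)/3.612=0.221 → t=1.076; u2·a0=0.3816·3.612=1.378 ≤ a1=1.504 → R1 fires; M=5 G=8 Y=1
Draw 8: a1=0.940, a2=1.410, a3=0.490, a0=2.840; τ=−ln(0.9837)/2.840=0.006 → t=1.082; u2·a0=0.5251·2.840=1.491; a1=0.940 < 1.491 ≤ a1+a2=2.350 → R2 fires; M=4 G=9 Y=1
Draw 9: a1=0.752, a2=1.128, a3=0.490, a0=2.370; τ=−ln(0.2948)/2.370=0.515 → t=1.597; u2·a0=0.7152·2.370=1.695; a1=0.752 < 1.695 ≤ a1+a2=1.880 → R2 fires; M=3 G=10 Y=1
Draw 10: a1=0.564, a2=0.846, a3=0.490, a0=1.900; τ=−ln(0.7609)/1.900=0.144 → t=1.741; u2·a0=0.4765·1.900=0.905; a1=0.564 < 0.905 ≤ a1+a2=1.410 → R2 fires; M=2 G=11 Y=1
Draw 11: a1=0.376, a2=0.564, a3=0.490, a0=1.430; τ=−ln(0.3113)/1.430=0.816 → t=2.557; u2·a0=0.0123·1.430=0.018 ≤ a1=0.376 → R1 fires; M=3 G=11 Y=0
Draw 12: a1=0.000, a2=0.846, a3=0.000, a0=0.846; τ=−ln(0.5539)/0.846=0.698 → t=3.255 > T=2.89: stop.
Read off Y at T=2.89: 0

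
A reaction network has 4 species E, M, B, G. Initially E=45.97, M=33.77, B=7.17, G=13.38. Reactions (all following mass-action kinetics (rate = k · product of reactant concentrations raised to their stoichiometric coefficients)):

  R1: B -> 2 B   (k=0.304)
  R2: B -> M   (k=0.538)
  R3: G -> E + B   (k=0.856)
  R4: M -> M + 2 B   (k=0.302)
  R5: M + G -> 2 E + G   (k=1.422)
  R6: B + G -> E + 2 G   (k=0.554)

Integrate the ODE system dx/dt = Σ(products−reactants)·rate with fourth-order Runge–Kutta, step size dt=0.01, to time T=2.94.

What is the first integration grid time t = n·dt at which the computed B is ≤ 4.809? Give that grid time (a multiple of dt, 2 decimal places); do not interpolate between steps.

Threshold first reached at t = 0.09

RK4 with dt=0.01: 294 steps to T=2.94. Trajectory (selected grid times):
t=0.00: E=45.97 M=33.77 B=7.17 G=13.38
t=0.08: E=106.47 M=6.29 B=4.90 G=16.35
t=0.09: E=109.68 M=5.00 B=4.63 G=16.64
t=0.33: E=130.73 M=0.05 B=1.78 G=19.47
t=0.65: E=142.20 M=0.03 B=1.52 G=19.61
t=0.98: E=153.68 M=0.03 B=1.51 G=19.51
t=1.31: E=165.10 M=0.03 B=1.51 G=19.40
t=1.63: E=176.11 M=0.03 B=1.51 G=19.29
t=1.96: E=187.40 M=0.03 B=1.51 G=19.18
t=2.29: E=198.63 M=0.03 B=1.51 G=19.07
t=2.61: E=209.46 M=0.03 B=1.51 G=18.96
t=2.94: E=220.57 M=0.03 B=1.51 G=18.85
B(0.08)=4.902 > 4.809 but B(0.09)=4.630 ≤ 4.809, so the first grid time is t=0.09.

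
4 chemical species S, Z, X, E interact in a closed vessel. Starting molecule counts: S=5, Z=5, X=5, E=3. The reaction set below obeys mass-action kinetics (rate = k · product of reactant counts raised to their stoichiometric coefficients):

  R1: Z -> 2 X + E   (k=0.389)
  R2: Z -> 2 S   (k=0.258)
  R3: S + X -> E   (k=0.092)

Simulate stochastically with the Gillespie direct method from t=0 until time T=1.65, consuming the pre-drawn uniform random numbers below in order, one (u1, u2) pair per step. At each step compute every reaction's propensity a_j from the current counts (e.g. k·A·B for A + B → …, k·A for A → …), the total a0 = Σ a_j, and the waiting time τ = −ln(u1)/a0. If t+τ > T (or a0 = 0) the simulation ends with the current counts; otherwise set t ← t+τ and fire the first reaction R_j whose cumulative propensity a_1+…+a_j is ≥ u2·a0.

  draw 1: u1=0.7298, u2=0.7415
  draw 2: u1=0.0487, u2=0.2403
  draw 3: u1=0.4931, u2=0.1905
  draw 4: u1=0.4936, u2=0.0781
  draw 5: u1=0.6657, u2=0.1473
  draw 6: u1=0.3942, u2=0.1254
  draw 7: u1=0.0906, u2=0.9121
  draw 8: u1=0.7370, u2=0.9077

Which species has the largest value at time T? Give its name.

Dominant species at T: X

t=0.000: S=5 Z=5 X=5 E=3
Draw 1: a1=1.945, a2=1.290, a3=2.300, a0=5.535; τ=−ln(0.7298)/5.535=0.057 → t=0.057; u2·a0=0.7415·5.535=4.104; a1+a2=3.235 < 4.104 ≤ a1+…+a3=5.535 → R3 fires; S=4 Z=5 X=4 E=4
Draw 2: a1=1.945, a2=1.290, a3=1.472, a0=4.707; τ=−ln(0.0487)/4.707=0.642 → t=0.699; u2·a0=0.2403·4.707=1.131 ≤ a1=1.945 → R1 fires; S=4 Z=4 X=6 E=5
Draw 3: a1=1.556, a2=1.032, a3=2.208, a0=4.796; τ=−ln(0.4931)/4.796=0.147 → t=0.846; u2·a0=0.1905·4.796=0.914 ≤ a1=1.556 → R1 fires; S=4 Z=3 X=8 E=6
Draw 4: a1=1.167, a2=0.774, a3=2.944, a0=4.885; τ=−ln(0.4936)/4.885=0.145 → t=0.991; u2·a0=0.0781·4.885=0.382 ≤ a1=1.167 → R1 fires; S=4 Z=2 X=10 E=7
Draw 5: a1=0.778, a2=0.516, a3=3.680, a0=4.974; τ=−ln(0.6657)/4.974=0.082 → t=1.073; u2·a0=0.1473·4.974=0.733 ≤ a1=0.778 → R1 fires; S=4 Z=1 X=12 E=8
Draw 6: a1=0.389, a2=0.258, a3=4.416, a0=5.063; τ=−ln(0.3942)/5.063=0.184 → t=1.257; u2·a0=0.1254·5.063=0.635; a1=0.389 < 0.635 ≤ a1+a2=0.647 → R2 fires; S=6 Z=0 X=12 E=8
Draw 7: a1=0.000, a2=0.000, a3=6.624, a0=6.624; τ=−ln(0.0906)/6.624=0.363 → t=1.619; u2·a0=0.9121·6.624=6.042; a1+a2=0.000 < 6.042 ≤ a1+…+a3=6.624 → R3 fires; S=5 Z=0 X=11 E=9
Draw 8: a1=0.000, a2=0.000, a3=5.060, a0=5.060; τ=−ln(0.7370)/5.060=0.060 → t=1.679 > T=1.65: stop.
At T=1.65: S=5 Z=0 X=11 E=9; the largest is X.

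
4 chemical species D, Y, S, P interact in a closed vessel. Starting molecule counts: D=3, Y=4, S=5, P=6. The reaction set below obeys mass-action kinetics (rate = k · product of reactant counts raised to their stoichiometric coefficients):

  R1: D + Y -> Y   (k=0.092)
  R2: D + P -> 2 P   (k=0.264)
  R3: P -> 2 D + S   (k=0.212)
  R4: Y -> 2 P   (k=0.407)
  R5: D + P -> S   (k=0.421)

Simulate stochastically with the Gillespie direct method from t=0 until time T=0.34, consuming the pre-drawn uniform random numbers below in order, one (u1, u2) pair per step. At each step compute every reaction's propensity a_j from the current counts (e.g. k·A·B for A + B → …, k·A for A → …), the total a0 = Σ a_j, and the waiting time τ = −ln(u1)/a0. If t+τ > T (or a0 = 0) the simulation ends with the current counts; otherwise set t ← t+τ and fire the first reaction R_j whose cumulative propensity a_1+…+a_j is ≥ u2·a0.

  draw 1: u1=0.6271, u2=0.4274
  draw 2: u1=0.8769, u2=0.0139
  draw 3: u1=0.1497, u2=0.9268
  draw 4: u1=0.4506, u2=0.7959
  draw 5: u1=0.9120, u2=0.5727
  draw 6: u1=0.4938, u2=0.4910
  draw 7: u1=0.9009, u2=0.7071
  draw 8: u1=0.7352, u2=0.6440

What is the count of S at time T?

t=0.000: D=3 Y=4 S=5 P=6
Draw 1: a1=1.104, a2=4.752, a3=1.272, a4=1.628, a5=7.578, a0=16.334; τ=−ln(0.6271)/16.334=0.029 → t=0.029; u2·a0=0.4274·16.334=6.981; a1+a2=5.856 < 6.981 ≤ a1+…+a3=7.128 → R3 fires; D=5 Y=4 S=6 P=5
Draw 2: a1=1.840, a2=6.600, a3=1.060, a4=1.628, a5=10.525, a0=21.653; τ=−ln(0.8769)/21.653=0.006 → t=0.035; u2·a0=0.0139·21.653=0.301 ≤ a1=1.840 → R1 fires; D=4 Y=4 S=6 P=5
Draw 3: a1=1.472, a2=5.280, a3=1.060, a4=1.628, a5=8.420, a0=17.860; τ=−ln(0.1497)/17.860=0.106 → t=0.141; u2·a0=0.9268·17.860=16.553; a1+…+a4=9.440 < 16.553 ≤ a1+…+a5=17.860 → R5 fires; D=3 Y=4 S=7 P=4
Draw 4: a1=1.104, a2=3.168, a3=0.848, a4=1.628, a5=5.052, a0=11.800; τ=−ln(0.4506)/11.800=0.068 → t=0.209; u2·a0=0.7959·11.800=9.392; a1+…+a4=6.748 < 9.392 ≤ a1+…+a5=11.800 → R5 fires; D=2 Y=4 S=8 P=3
Draw 5: a1=0.736, a2=1.584, a3=0.636, a4=1.628, a5=2.526, a0=7.110; τ=−ln(0.9120)/7.110=0.013 → t=0.221; u2·a0=0.5727·7.110=4.072; a1+…+a3=2.956 < 4.072 ≤ a1+…+a4=4.584 → R4 fires; D=2 Y=3 S=8 P=5
Draw 6: a1=0.552, a2=2.640, a3=1.060, a4=1.221, a5=4.210, a0=9.683; τ=−ln(0.4938)/9.683=0.073 → t=0.294; u2·a0=0.4910·9.683=4.754; a1+…+a3=4.252 < 4.754 ≤ a1+…+a4=5.473 → R4 fires; D=2 Y=2 S=8 P=7
Draw 7: a1=0.368, a2=3.696, a3=1.484, a4=0.814, a5=5.894, a0=12.256; τ=−ln(0.9009)/12.256=0.009 → t=0.303; u2·a0=0.7071·12.256=8.666; a1+…+a4=6.362 < 8.666 ≤ a1+…+a5=12.256 → R5 fires; D=1 Y=2 S=9 P=6
Draw 8: a1=0.184, a2=1.584, a3=1.272, a4=0.814, a5=2.526, a0=6.380; τ=−ln(0.7352)/6.380=0.048 → t=0.351 > T=0.34: stop.
Read off S at T=0.34: 9

S at T = 9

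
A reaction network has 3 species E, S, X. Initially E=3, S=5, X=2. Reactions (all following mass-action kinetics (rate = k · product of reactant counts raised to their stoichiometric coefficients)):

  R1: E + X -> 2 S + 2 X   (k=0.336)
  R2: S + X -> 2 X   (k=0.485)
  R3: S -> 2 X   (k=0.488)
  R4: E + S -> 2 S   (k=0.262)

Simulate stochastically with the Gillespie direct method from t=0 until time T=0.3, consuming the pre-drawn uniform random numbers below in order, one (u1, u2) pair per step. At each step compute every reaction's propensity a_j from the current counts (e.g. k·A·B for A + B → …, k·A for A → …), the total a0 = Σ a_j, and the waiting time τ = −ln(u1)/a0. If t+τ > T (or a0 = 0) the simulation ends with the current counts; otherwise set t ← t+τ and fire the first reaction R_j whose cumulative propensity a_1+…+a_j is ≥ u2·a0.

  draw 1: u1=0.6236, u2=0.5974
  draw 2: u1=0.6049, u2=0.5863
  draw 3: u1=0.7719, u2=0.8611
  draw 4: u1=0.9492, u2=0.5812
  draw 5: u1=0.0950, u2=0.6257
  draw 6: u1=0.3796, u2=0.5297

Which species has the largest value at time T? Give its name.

t=0.000: E=3 S=5 X=2
Draw 1: a1=2.016, a2=4.850, a3=2.440, a4=3.930, a0=13.236; τ=−ln(0.6236)/13.236=0.036 → t=0.036; u2·a0=0.5974·13.236=7.907; a1+a2=6.866 < 7.907 ≤ a1+…+a3=9.306 → R3 fires; E=3 S=4 X=4
Draw 2: a1=4.032, a2=7.760, a3=1.952, a4=3.144, a0=16.888; τ=−ln(0.6049)/16.888=0.030 → t=0.065; u2·a0=0.5863·16.888=9.901; a1=4.032 < 9.901 ≤ a1+a2=11.792 → R2 fires; E=3 S=3 X=5
Draw 3: a1=5.040, a2=7.275, a3=1.464, a4=2.358, a0=16.137; τ=−ln(0.7719)/16.137=0.016 → t=0.081; u2·a0=0.8611·16.137=13.896; a1+…+a3=13.779 < 13.896 ≤ a1+…+a4=16.137 → R4 fires; E=2 S=4 X=5
Draw 4: a1=3.360, a2=9.700, a3=1.952, a4=2.096, a0=17.108; τ=−ln(0.9492)/17.108=0.003 → t=0.085; u2·a0=0.5812·17.108=9.943; a1=3.360 < 9.943 ≤ a1+a2=13.060 → R2 fires; E=2 S=3 X=6
Draw 5: a1=4.032, a2=8.730, a3=1.464, a4=1.572, a0=15.798; τ=−ln(0.0950)/15.798=0.149 → t=0.234; u2·a0=0.6257·15.798=9.885; a1=4.032 < 9.885 ≤ a1+a2=12.762 → R2 fires; E=2 S=2 X=7
Draw 6: a1=4.704, a2=6.790, a3=0.976, a4=1.048, a0=13.518; τ=−ln(0.3796)/13.518=0.072 → t=0.305 > T=0.3: stop.
At T=0.3: E=2 S=2 X=7; the largest is X.

Dominant species at T: X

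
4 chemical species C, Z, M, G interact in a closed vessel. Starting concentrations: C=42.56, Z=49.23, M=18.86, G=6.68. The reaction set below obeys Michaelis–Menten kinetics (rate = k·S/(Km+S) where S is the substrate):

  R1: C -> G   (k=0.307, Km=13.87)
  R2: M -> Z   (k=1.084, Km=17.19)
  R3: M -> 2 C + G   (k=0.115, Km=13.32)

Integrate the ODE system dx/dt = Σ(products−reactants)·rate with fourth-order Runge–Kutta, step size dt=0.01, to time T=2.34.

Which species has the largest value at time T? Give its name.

Dominant species at T: Z

RK4 with dt=0.01: 234 steps to T=2.34. Trajectory (selected grid times):
t=0.00: C=42.56 Z=49.23 M=18.86 G=6.68
t=0.26: C=42.53 Z=49.38 M=18.70 G=6.76
t=0.52: C=42.51 Z=49.52 M=18.53 G=6.84
t=0.78: C=42.48 Z=49.67 M=18.37 G=6.91
t=1.04: C=42.46 Z=49.81 M=18.21 G=6.99
t=1.30: C=42.43 Z=49.96 M=18.04 G=7.07
t=1.56: C=42.41 Z=50.10 M=17.88 G=7.15
t=1.82: C=42.38 Z=50.25 M=17.72 G=7.22
t=2.08: C=42.35 Z=50.39 M=17.56 G=7.30
t=2.34: C=42.33 Z=50.53 M=17.40 G=7.38
At T=2.34: C=42.33 Z=50.53 M=17.40 G=7.38; the largest is Z.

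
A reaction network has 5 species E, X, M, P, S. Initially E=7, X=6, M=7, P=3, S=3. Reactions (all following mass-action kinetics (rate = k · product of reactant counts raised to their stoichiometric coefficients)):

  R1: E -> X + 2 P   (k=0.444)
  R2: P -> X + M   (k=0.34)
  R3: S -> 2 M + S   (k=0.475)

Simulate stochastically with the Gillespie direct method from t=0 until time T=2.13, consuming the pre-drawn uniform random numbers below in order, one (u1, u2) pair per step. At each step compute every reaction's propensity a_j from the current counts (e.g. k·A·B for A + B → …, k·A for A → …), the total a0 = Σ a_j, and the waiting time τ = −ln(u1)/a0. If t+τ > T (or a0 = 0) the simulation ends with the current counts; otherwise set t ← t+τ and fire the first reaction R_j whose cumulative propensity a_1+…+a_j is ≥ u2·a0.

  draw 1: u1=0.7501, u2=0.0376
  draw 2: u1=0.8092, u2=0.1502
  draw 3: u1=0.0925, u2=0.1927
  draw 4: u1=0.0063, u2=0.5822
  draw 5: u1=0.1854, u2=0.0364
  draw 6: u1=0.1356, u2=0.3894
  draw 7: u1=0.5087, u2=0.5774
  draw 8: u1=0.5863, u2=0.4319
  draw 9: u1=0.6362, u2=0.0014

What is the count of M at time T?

t=0.000: E=7 X=6 M=7 P=3 S=3
Draw 1: a1=3.108, a2=1.020, a3=1.425, a0=5.553; τ=−ln(0.7501)/5.553=0.052 → t=0.052; u2·a0=0.0376·5.553=0.209 ≤ a1=3.108 → R1 fires; E=6 X=7 M=7 P=5 S=3
Draw 2: a1=2.664, a2=1.700, a3=1.425, a0=5.789; τ=−ln(0.8092)/5.789=0.037 → t=0.088; u2·a0=0.1502·5.789=0.870 ≤ a1=2.664 → R1 fires; E=5 X=8 M=7 P=7 S=3
Draw 3: a1=2.220, a2=2.380, a3=1.425, a0=6.025; τ=−ln(0.0925)/6.025=0.395 → t=0.483; u2·a0=0.1927·6.025=1.161 ≤ a1=2.220 → R1 fires; E=4 X=9 M=7 P=9 S=3
Draw 4: a1=1.776, a2=3.060, a3=1.425, a0=6.261; τ=−ln(0.0063)/6.261=0.809 → t=1.293; u2·a0=0.5822·6.261=3.645; a1=1.776 < 3.645 ≤ a1+a2=4.836 → R2 fires; E=4 X=10 M=8 P=8 S=3
Draw 5: a1=1.776, a2=2.720, a3=1.425, a0=5.921; τ=−ln(0.1854)/5.921=0.285 → t=1.577; u2·a0=0.0364·5.921=0.216 ≤ a1=1.776 → R1 fires; E=3 X=11 M=8 P=10 S=3
Draw 6: a1=1.332, a2=3.400, a3=1.425, a0=6.157; τ=−ln(0.1356)/6.157=0.325 → t=1.902; u2·a0=0.3894·6.157=2.398; a1=1.332 < 2.398 ≤ a1+a2=4.732 → R2 fires; E=3 X=12 M=9 P=9 S=3
Draw 7: a1=1.332, a2=3.060, a3=1.425, a0=5.817; τ=−ln(0.5087)/5.817=0.116 → t=2.018; u2·a0=0.5774·5.817=3.359; a1=1.332 < 3.359 ≤ a1+a2=4.392 → R2 fires; E=3 X=13 M=10 P=8 S=3
Draw 8: a1=1.332, a2=2.720, a3=1.425, a0=5.477; τ=−ln(0.5863)/5.477=0.097 → t=2.116; u2·a0=0.4319·5.477=2.366; a1=1.332 < 2.366 ≤ a1+a2=4.052 → R2 fires; E=3 X=14 M=11 P=7 S=3
Draw 9: a1=1.332, a2=2.380, a3=1.425, a0=5.137; τ=−ln(0.6362)/5.137=0.088 → t=2.204 > T=2.13: stop.
Read off M at T=2.13: 11

M at T = 11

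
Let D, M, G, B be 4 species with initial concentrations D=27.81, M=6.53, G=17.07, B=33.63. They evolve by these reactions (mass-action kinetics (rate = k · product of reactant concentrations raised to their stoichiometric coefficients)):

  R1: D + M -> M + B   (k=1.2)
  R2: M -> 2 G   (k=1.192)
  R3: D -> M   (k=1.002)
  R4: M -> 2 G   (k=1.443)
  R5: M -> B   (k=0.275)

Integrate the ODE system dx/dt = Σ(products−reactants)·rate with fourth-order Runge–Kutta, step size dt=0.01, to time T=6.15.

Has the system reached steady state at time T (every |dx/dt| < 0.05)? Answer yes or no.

Steady state at T: yes

RK4 with dt=0.01: 615 steps to T=6.15. Trajectory (selected grid times):
t=0.00: D=27.81 M=6.53 G=17.07 B=33.63
t=0.68: D=0.47 M=1.67 G=32.00 B=58.36
t=1.37: D=0.12 M=0.28 G=34.82 B=58.69
t=2.05: D=0.06 M=0.06 G=35.32 B=58.73
t=2.73: D=0.03 M=0.02 G=35.45 B=58.73
t=3.42: D=0.01 M=0.01 G=35.49 B=58.74
t=4.10: D=0.01 M=0.00 G=35.51 B=58.74
t=4.78: D=0.00 M=0.00 G=35.52 B=58.74
t=5.47: D=0.00 M=0.00 G=35.53 B=58.74
t=6.15: D=0.00 M=0.00 G=35.53 B=58.74
Rates at T: R1=0.0000, R2=0.0005, R3=0.0009, R4=0.0007, R5=0.0001
dx/dt at T (Σ net stoichiometry × rate): D=-0.0009, M=-0.0005, G=+0.0024, B=+0.0001
Largest |dx/dt| is |+0.0024| (G) < 0.05 → steady.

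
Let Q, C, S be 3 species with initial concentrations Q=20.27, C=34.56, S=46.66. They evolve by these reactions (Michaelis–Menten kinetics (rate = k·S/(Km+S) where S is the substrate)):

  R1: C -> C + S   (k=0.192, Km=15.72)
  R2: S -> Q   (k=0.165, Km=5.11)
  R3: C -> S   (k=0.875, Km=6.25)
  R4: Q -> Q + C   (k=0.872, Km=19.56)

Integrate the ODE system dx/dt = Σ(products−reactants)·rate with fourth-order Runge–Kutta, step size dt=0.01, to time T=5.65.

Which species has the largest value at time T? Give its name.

RK4 with dt=0.01: 565 steps to T=5.65. Trajectory (selected grid times):
t=0.00: Q=20.27 C=34.56 S=46.66
t=0.63: Q=20.36 C=34.37 S=47.12
t=1.26: Q=20.46 C=34.19 S=47.57
t=1.88: Q=20.55 C=34.01 S=48.02
t=2.51: Q=20.64 C=33.82 S=48.47
t=3.14: Q=20.74 C=33.64 S=48.93
t=3.77: Q=20.83 C=33.46 S=49.38
t=4.39: Q=20.92 C=33.28 S=49.82
t=5.02: Q=21.02 C=33.10 S=50.28
t=5.65: Q=21.11 C=32.92 S=50.73
At T=5.65: Q=21.11 C=32.92 S=50.73; the largest is S.

Dominant species at T: S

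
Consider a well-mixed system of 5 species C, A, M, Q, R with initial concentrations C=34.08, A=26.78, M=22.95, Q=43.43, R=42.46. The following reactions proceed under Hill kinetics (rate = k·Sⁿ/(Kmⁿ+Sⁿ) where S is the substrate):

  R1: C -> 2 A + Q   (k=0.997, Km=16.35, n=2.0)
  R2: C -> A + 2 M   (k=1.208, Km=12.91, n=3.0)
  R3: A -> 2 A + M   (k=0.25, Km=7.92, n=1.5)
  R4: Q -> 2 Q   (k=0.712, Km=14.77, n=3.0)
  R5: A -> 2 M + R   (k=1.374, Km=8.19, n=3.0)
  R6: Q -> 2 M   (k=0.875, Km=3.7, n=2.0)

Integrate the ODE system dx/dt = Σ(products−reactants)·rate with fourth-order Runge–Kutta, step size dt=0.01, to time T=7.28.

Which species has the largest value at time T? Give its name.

RK4 with dt=0.01: 728 steps to T=7.28. Trajectory (selected grid times):
t=0.00: C=34.08 A=26.78 M=22.95 Q=43.43 R=42.46
t=0.81: C=32.50 A=28.10 M=28.55 Q=43.93 R=43.54
t=1.62: C=30.95 A=29.38 M=34.14 Q=44.42 R=44.63
t=2.43: C=29.42 A=30.62 M=39.73 Q=44.90 R=45.72
t=3.24: C=27.91 A=31.82 M=45.29 Q=45.36 R=46.82
t=4.04: C=26.45 A=32.96 M=50.77 Q=45.80 R=47.90
t=4.85: C=25.01 A=34.07 M=56.29 Q=46.23 R=48.99
t=5.66: C=23.60 A=35.11 M=61.78 Q=46.64 R=50.09
t=6.47: C=22.24 A=36.10 M=67.23 Q=47.03 R=51.19
t=7.28: C=20.92 A=37.01 M=72.64 Q=47.40 R=52.29
At T=7.28: C=20.92 A=37.01 M=72.64 Q=47.40 R=52.29; the largest is M.

Dominant species at T: M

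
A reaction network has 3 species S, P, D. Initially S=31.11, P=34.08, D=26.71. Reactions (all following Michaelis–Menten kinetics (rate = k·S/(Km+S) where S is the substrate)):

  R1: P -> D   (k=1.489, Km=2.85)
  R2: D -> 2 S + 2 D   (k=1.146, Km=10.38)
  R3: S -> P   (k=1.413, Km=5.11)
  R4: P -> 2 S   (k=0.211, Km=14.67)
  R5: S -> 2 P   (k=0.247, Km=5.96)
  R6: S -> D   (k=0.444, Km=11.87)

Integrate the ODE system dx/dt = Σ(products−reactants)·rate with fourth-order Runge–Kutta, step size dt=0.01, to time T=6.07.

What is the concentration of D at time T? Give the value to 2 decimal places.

D at T = 42.35

RK4 with dt=0.01: 607 steps to T=6.07. Trajectory (selected grid times):
t=0.00: S=31.11 P=34.08 D=26.71
t=0.67: S=31.26 P=34.15 D=28.40
t=1.35: S=31.42 P=34.23 D=30.13
t=2.02: S=31.60 P=34.30 D=31.84
t=2.70: S=31.79 P=34.37 D=33.59
t=3.37: S=32.00 P=34.45 D=35.32
t=4.05: S=32.22 P=34.52 D=37.08
t=4.72: S=32.45 P=34.60 D=38.82
t=5.40: S=32.69 P=34.68 D=40.60
t=6.07: S=32.94 P=34.76 D=42.35
Read off D at T=6.07: 42.35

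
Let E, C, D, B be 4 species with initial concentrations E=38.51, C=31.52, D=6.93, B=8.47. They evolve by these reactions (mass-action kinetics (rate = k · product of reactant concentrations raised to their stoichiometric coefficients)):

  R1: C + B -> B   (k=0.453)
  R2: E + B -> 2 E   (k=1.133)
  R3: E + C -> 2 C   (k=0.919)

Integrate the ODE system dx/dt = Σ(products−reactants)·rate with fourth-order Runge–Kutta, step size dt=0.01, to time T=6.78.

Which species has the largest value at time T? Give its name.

RK4 with dt=0.01: 678 steps to T=6.78. Trajectory (selected grid times):
t=0.00: E=38.51 C=31.52 D=6.93 B=8.47
t=0.75: E=0.00 C=29.50 D=6.93 B=2.76
t=1.51: E=0.00 C=11.42 D=6.93 B=2.76
t=2.26: E=0.00 C=4.48 D=6.93 B=2.76
t=3.01: E=0.00 C=1.76 D=6.93 B=2.76
t=3.77: E=0.00 C=0.68 D=6.93 B=2.76
t=4.52: E=0.00 C=0.27 D=6.93 B=2.76
t=5.27: E=0.00 C=0.10 D=6.93 B=2.76
t=6.03: E=0.00 C=0.04 D=6.93 B=2.76
t=6.78: E=0.00 C=0.02 D=6.93 B=2.76
At T=6.78: E=0.00 C=0.02 D=6.93 B=2.76; the largest is D.

Dominant species at T: D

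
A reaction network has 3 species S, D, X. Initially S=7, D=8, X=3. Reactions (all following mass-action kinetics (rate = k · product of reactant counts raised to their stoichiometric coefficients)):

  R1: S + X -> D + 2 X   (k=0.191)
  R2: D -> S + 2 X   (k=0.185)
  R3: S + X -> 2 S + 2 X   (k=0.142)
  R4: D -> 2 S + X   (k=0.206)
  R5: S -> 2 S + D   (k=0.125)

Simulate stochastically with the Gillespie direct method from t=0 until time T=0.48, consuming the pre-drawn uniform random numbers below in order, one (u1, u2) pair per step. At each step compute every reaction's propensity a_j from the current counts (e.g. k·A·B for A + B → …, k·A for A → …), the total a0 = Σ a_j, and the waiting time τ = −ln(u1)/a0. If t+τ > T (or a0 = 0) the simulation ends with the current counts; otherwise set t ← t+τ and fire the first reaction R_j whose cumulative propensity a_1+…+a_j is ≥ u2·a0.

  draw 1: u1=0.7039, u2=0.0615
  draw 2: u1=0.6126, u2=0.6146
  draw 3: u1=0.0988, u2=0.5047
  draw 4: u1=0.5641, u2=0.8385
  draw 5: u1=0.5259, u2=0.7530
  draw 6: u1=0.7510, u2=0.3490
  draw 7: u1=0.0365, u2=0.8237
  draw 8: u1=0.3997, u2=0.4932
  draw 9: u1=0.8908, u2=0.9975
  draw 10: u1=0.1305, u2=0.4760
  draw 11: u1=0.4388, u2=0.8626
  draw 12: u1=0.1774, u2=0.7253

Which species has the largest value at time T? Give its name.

Dominant species at T: X

t=0.000: S=7 D=8 X=3
Draw 1: a1=4.011, a2=1.480, a3=2.982, a4=1.648, a5=0.875, a0=10.996; τ=−ln(0.7039)/10.996=0.032 → t=0.032; u2·a0=0.0615·10.996=0.676 ≤ a1=4.011 → R1 fires; S=6 D=9 X=4
Draw 2: a1=4.584, a2=1.665, a3=3.408, a4=1.854, a5=0.750, a0=12.261; τ=−ln(0.6126)/12.261=0.040 → t=0.072; u2·a0=0.6146·12.261=7.536; a1+a2=6.249 < 7.536 ≤ a1+…+a3=9.657 → R3 fires; S=7 D=9 X=5
Draw 3: a1=6.685, a2=1.665, a3=4.970, a4=1.854, a5=0.875, a0=16.049; τ=−ln(0.0988)/16.049=0.144 → t=0.216; u2·a0=0.5047·16.049=8.100; a1=6.685 < 8.100 ≤ a1+a2=8.350 → R2 fires; S=8 D=8 X=7
Draw 4: a1=10.696, a2=1.480, a3=7.952, a4=1.648, a5=1.000, a0=22.776; τ=−ln(0.5641)/22.776=0.025 → t=0.241; u2·a0=0.8385·22.776=19.098; a1+a2=12.176 < 19.098 ≤ a1+…+a3=20.128 → R3 fires; S=9 D=8 X=8
Draw 5: a1=13.752, a2=1.480, a3=10.224, a4=1.648, a5=1.125, a0=28.229; τ=−ln(0.5259)/28.229=0.023 → t=0.264; u2·a0=0.7530·28.229=21.256; a1+a2=15.232 < 21.256 ≤ a1+…+a3=25.456 → R3 fires; S=10 D=8 X=9
Draw 6: a1=17.190, a2=1.480, a3=12.780, a4=1.648, a5=1.250, a0=34.348; τ=−ln(0.7510)/34.348=0.008 → t=0.272; u2·a0=0.3490·34.348=11.987 ≤ a1=17.190 → R1 fires; S=9 D=9 X=10
Draw 7: a1=17.190, a2=1.665, a3=12.780, a4=1.854, a5=1.125, a0=34.614; τ=−ln(0.0365)/34.614=0.096 → t=0.368; u2·a0=0.8237·34.614=28.512; a1+a2=18.855 < 28.512 ≤ a1+…+a3=31.635 → R3 fires; S=10 D=9 X=11
Draw 8: a1=21.010, a2=1.665, a3=15.620, a4=1.854, a5=1.250, a0=41.399; τ=−ln(0.3997)/41.399=0.022 → t=0.390; u2·a0=0.4932·41.399=20.418 ≤ a1=21.010 → R1 fires; S=9 D=10 X=12
Draw 9: a1=20.628, a2=1.850, a3=15.336, a4=2.060, a5=1.125, a0=40.999; τ=−ln(0.8908)/40.999=0.003 → t=0.393; u2·a0=0.9975·40.999=40.897; a1+…+a4=39.874 < 40.897 ≤ a1+…+a5=40.999 → R5 fires; S=10 D=11 X=12
Draw 10: a1=22.920, a2=2.035, a3=17.040, a4=2.266, a5=1.250, a0=45.511; τ=−ln(0.1305)/45.511=0.045 → t=0.438; u2·a0=0.4760·45.511=21.663 ≤ a1=22.920 → R1 fires; S=9 D=12 X=13
Draw 11: a1=22.347, a2=2.220, a3=16.614, a4=2.472, a5=1.125, a0=44.778; τ=−ln(0.4388)/44.778=0.018 → t=0.456; u2·a0=0.8626·44.778=38.626; a1+a2=24.567 < 38.626 ≤ a1+…+a3=41.181 → R3 fires; S=10 D=12 X=14
Draw 12: a1=26.740, a2=2.220, a3=19.880, a4=2.472, a5=1.250, a0=52.562; τ=−ln(0.1774)/52.562=0.033 → t=0.489 > T=0.48: stop.
At T=0.48: S=10 D=12 X=14; the largest is X.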